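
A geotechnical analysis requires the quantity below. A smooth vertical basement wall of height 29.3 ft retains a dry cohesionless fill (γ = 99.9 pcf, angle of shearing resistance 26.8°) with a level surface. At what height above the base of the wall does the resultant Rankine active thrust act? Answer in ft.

9.77 ft

K_a = 0.3785.
The pressure distribution is triangular, so the resultant acts at H/3 above the base = 29.3/3 = 9.767 ft.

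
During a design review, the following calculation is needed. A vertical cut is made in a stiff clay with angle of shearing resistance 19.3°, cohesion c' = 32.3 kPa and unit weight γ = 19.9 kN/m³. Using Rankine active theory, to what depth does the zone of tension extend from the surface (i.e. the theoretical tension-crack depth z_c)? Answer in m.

K_a = tan²(45° − 19.3°/2) = 0.5032; √K_a = 0.7094.
The active pressure is zero where K_a γ z = 2c√K_a, so z_c = 2c/(γ√K_a) = 2×32.3/(19.9×0.7094) = 4.576 m.

4.58 m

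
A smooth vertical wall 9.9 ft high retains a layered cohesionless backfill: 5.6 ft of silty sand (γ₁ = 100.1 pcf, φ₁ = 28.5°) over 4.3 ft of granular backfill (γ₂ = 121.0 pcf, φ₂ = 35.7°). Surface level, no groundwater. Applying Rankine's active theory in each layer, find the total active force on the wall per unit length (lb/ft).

1480 lb/ft

K_a1 = tan²(45°−28.5°/2) = 0.3540; K_a2 = tan²(45°−35.7°/2) = 0.2630.
Layer 1: σ at base = K_a1 γ₁ h₁ = 198.4 psf; P₁ = ½×198.4×5.6 = 555.5.
Layer 2: σ_v at top = γ₁h₁ = 560.6; σ_h top = K_a2×560.6 = 147.4; σ_h base = K_a2×(560.6+121.0×4.3) = 284.3.
P₂ = ½(147.4+284.3)×4.3 = 928.1. Total P_a = 555.5+928.1 = 1484 lb/ft.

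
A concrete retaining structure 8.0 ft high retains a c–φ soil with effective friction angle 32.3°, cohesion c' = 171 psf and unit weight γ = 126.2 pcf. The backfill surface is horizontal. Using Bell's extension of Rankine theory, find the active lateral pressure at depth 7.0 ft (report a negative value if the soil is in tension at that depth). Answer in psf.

K_a = (1 − sin φ)/(1 + sin φ) = 0.3035.
σ_a = K_a γ z − 2c√K_a = 0.3035×126.2×7.0 − 2×171×0.5509 = 79.69 psf.

79.7 psf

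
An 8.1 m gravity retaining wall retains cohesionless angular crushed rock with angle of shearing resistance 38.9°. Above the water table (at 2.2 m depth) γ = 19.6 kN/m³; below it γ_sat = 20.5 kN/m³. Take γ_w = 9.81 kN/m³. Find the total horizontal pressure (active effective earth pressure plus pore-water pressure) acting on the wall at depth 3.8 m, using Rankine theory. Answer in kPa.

K_a = (1 − sin φ)/(1 + sin φ) = 0.2285.
γ' = 20.5 − 9.81 = 10.69 kN/m³.
Effective vertical stress at 3.8 m: σ'_v = 19.6×2.2 + 10.69×1.60 = 60.22 kPa.
σ'_h = K_a σ'_v = 0.2285 × 60.22 = 13.76 kPa; u = γ_w × 1.60 = 15.70 kPa.
Total σ_h = 13.76 + 15.70 = 29.46 kPa.

29.5 kPa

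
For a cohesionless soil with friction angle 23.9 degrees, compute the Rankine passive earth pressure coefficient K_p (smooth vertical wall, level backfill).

2.36

K_p = (1 + sin φ)/(1 − sin φ) = tan²(45° + 23.9°/2) = 2.362.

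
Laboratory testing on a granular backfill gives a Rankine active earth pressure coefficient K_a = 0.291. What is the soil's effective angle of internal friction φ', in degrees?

33.3°

K_a = tan²(45° − φ/2) ⇒ 45° − φ/2 = arctan(√0.291) = 28.34°.
φ = 2(45° − 28.34°) = 33.31°.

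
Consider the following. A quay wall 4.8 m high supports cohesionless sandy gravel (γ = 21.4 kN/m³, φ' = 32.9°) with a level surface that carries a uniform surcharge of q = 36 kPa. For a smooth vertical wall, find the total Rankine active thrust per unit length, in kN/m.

K_a = tan²(45° − φ/2) = 0.2960.
Soil triangle: ½ K_a γ H² = 0.5×0.2960×21.4×4.8² = 72.98 kN/m.
Surcharge rectangle: K_a q H = 0.2960×36×4.8 = 51.15 kN/m.
Total = 72.98 + 51.15 = 124.1 kN/m.

124 kN/m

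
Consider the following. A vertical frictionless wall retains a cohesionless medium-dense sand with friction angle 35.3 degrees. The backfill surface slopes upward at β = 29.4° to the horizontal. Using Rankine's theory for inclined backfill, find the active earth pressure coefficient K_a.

K_a = cos β · (cos β − √(cos²β − cos²φ)) / (cos β + √(cos²β − cos²φ)).
cos β = 0.8712, cos φ = 0.8161, √(cos²β − cos²φ) = 0.3048.
K_a = 0.8712 × (0.8712 − 0.3048)/(0.8712 + 0.3048) = 0.4196.

0.420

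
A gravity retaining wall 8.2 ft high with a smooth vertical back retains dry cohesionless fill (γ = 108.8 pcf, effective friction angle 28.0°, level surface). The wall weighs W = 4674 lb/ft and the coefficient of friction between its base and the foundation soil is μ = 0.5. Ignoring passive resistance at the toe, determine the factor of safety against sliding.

1.77

K_a = tan²(45° − 28.0°/2) = 0.3610.
P_a = ½K_aγH² = 0.5×0.3610×108.8×8.2² = 1321 lb/ft, acting at H/3 = 2.733 ft above the base.
FS_sliding = μW / P_a = 0.5×4674 / 1321 = 1.770.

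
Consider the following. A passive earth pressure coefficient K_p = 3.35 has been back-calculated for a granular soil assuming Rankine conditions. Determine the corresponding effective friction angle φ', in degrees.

K_p = (1+sin φ)/(1−sin φ) ⇒ sin φ = (K_p − 1)/(K_p + 1) = 0.5402.
φ = arcsin(0.5402) = 32.70°.

32.7°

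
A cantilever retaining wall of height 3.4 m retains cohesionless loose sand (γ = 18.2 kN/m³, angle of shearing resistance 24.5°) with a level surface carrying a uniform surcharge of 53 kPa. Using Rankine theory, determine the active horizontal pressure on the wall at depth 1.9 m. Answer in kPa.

36.2 kPa

K_a = (1 − sin φ)/(1 + sin φ) = 0.4137.
σ_v = γz + q = 18.2 × 1.9 + 53 = 87.58 kPa.
σ_h = K_a σ_v = 0.4137 × 87.58 = 36.23 kPa.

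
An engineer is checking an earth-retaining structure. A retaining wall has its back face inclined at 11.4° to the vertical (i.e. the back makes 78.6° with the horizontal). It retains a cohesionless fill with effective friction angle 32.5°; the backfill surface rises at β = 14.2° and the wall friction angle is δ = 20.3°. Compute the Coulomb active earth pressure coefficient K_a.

K_a = sin²(α+φ) / [sin²α · sin(α−δ) · (1 + √{sin(φ+δ)sin(φ−β) / (sin(α−δ)sin(α+β))})²].
With α = 78.6°, φ = 32.5°, δ = 20.3°, β = 14.2°: K_a = 0.4474.

0.447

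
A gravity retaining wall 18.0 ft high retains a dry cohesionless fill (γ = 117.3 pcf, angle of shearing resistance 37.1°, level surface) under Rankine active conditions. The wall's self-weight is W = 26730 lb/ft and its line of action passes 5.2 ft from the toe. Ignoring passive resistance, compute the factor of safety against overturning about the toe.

K_a = tan²(45° − 37.1°/2) = 0.2475.
P_a = ½K_aγH² = 0.5×0.2475×117.3×18.0² = 4703 lb/ft, acting at H/3 = 6.000 ft above the base.
Overturning moment M_o = P_a × H/3 = 4703 × 6.000 = 28220.
Resisting moment M_r = W × 5.2 = 26730 × 5.2 = 139000.
FS_overturning = M_r/M_o = 139000/28220 = 4.926.

4.93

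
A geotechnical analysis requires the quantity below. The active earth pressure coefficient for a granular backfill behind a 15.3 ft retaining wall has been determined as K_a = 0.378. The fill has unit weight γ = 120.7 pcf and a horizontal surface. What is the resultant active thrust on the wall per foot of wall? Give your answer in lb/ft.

P = ½ K_a γ H² = 0.5 × 0.378 × 120.7 × 15.3² = 5340 lb/ft.

5340 lb/ft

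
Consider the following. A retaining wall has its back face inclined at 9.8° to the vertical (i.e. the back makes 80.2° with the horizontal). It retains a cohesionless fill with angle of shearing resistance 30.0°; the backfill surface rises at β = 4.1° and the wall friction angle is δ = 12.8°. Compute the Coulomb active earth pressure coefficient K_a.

0.399

K_a = sin²(α+φ) / [sin²α · sin(α−δ) · (1 + √{sin(φ+δ)sin(φ−β) / (sin(α−δ)sin(α+β))})²].
With α = 80.2°, φ = 30.0°, δ = 12.8°, β = 4.1°: K_a = 0.3994.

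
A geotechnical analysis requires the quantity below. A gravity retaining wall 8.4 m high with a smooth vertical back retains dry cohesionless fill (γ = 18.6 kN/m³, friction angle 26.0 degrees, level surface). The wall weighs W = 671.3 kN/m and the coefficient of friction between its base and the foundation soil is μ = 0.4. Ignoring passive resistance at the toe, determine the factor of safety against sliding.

1.05

K_a = tan²(45° − 26.0°/2) = 0.3905.
P_a = ½K_aγH² = 0.5×0.3905×18.6×8.4² = 256.2 kN/m, acting at H/3 = 2.800 m above the base.
FS_sliding = μW / P_a = 0.4×671.3 / 256.2 = 1.048.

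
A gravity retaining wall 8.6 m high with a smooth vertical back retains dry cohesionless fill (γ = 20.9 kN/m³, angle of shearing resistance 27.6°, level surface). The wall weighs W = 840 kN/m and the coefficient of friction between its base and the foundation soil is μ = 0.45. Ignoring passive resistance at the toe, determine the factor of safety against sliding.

K_a = tan²(45° − 27.6°/2) = 0.3668.
P_a = ½K_aγH² = 0.5×0.3668×20.9×8.6² = 283.5 kN/m, acting at H/3 = 2.867 m above the base.
FS_sliding = μW / P_a = 0.45×840 / 283.5 = 1.333.

1.33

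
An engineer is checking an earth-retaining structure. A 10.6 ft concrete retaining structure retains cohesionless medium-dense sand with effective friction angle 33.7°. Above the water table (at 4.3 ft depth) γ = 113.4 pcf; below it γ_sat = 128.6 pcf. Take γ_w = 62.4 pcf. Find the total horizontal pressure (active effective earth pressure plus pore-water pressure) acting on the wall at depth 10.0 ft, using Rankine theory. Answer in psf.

603 psf

K_a = (1 − sin φ)/(1 + sin φ) = 0.2863.
γ' = 128.6 − 62.4 = 66.20 pcf.
Effective vertical stress at 10.0 ft: σ'_v = 113.4×4.3 + 66.20×5.70 = 865.0 psf.
σ'_h = K_a σ'_v = 0.2863 × 865.0 = 247.6 psf; u = γ_w × 5.70 = 355.7 psf.
Total σ_h = 247.6 + 355.7 = 603.3 psf.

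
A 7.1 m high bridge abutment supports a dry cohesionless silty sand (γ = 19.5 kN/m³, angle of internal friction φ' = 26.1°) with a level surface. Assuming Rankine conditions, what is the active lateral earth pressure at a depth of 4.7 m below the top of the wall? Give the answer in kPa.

35.6 kPa

K_a = (1 − sin φ)/(1 + sin φ) = 0.3889.
σ_h = K_a γ z = 0.3889 × 19.5 × 4.7 = 35.65 kPa.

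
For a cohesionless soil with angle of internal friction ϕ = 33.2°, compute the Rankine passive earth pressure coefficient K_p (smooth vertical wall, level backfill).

3.42

K_p = (1 + sin φ)/(1 − sin φ) = tan²(45° + 33.2°/2) = 3.421.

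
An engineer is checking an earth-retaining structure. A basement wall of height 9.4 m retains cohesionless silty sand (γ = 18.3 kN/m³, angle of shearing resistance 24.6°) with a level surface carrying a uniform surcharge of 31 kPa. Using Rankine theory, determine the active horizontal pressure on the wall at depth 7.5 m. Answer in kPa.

69.3 kPa

K_a = (1 − sin φ)/(1 + sin φ) = 0.4121.
σ_v = γz + q = 18.3 × 7.5 + 31 = 168.2 kPa.
σ_h = K_a σ_v = 0.4121 × 168.2 = 69.34 kPa.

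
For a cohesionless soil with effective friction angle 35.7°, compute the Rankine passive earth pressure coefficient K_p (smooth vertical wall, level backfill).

K_p = (1 + sin φ)/(1 − sin φ) = tan²(45° + 35.7°/2) = 3.802.

3.80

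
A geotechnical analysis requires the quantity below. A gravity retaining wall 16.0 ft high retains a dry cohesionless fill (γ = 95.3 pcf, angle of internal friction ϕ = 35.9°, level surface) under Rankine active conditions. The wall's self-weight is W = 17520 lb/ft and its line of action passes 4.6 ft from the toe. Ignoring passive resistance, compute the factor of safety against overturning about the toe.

K_a = tan²(45° − 35.9°/2) = 0.2607.
P_a = ½K_aγH² = 0.5×0.2607×95.3×16.0² = 3181 lb/ft, acting at H/3 = 5.333 ft above the base.
Overturning moment M_o = P_a × H/3 = 3181 × 5.333 = 16960.
Resisting moment M_r = W × 4.6 = 17520 × 4.6 = 80590.
FS_overturning = M_r/M_o = 80590/16960 = 4.751.

4.75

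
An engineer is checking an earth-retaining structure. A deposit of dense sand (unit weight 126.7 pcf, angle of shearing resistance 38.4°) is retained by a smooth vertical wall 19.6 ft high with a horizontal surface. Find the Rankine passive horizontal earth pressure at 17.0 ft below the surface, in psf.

9220 psf

K_p = (1 + sin φ)/(1 − sin φ) = 4.279.
σ_h = K_p γ z = 4.279 × 126.7 × 17.0 = 9217 psf.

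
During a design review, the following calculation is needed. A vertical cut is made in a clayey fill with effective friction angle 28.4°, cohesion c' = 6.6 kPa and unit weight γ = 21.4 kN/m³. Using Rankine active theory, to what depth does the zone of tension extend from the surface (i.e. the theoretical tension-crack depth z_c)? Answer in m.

1.03 m

K_a = tan²(45° − 28.4°/2) = 0.3554; √K_a = 0.5961.
The active pressure is zero where K_a γ z = 2c√K_a, so z_c = 2c/(γ√K_a) = 2×6.6/(21.4×0.5961) = 1.035 m.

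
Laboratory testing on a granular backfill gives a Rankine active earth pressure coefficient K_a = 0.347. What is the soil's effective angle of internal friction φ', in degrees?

29.0°

K_a = tan²(45° − φ/2) ⇒ 45° − φ/2 = arctan(√0.347) = 30.50°.
φ = 2(45° − 30.50°) = 29.00°.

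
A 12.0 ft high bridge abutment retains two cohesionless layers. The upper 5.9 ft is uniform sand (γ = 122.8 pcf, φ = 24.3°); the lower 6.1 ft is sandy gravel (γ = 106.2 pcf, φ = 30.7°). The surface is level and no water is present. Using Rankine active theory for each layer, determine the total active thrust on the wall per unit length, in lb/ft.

K_a1 = tan²(45°−24.3°/2) = 0.4169; K_a2 = tan²(45°−30.7°/2) = 0.3240.
Layer 1: σ at base = K_a1 γ₁ h₁ = 302.1 psf; P₁ = ½×302.1×5.9 = 891.1.
Layer 2: σ_v at top = γ₁h₁ = 724.5; σ_h top = K_a2×724.5 = 234.8; σ_h base = K_a2×(724.5+106.2×6.1) = 444.7.
P₂ = ½(234.8+444.7)×6.1 = 2072. Total P_a = 891.1+2072 = 2963 lb/ft.

2960 lb/ft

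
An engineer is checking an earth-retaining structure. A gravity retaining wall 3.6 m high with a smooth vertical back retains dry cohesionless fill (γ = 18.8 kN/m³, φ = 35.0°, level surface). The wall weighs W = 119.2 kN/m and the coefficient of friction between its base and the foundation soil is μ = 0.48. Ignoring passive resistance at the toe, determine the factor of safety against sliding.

1.73

K_a = tan²(45° − 35.0°/2) = 0.2710.
P_a = ½K_aγH² = 0.5×0.2710×18.8×3.6² = 33.01 kN/m, acting at H/3 = 1.200 m above the base.
FS_sliding = μW / P_a = 0.48×119.2 / 33.01 = 1.733.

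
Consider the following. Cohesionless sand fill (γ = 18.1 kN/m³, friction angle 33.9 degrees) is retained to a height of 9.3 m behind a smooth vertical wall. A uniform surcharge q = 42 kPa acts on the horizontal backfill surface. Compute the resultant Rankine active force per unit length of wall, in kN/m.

333 kN/m

K_a = tan²(45° − φ/2) = 0.2839.
Soil triangle: ½ K_a γ H² = 0.5×0.2839×18.1×9.3² = 222.2 kN/m.
Surcharge rectangle: K_a q H = 0.2839×42×9.3 = 110.9 kN/m.
Total = 222.2 + 110.9 = 333.1 kN/m.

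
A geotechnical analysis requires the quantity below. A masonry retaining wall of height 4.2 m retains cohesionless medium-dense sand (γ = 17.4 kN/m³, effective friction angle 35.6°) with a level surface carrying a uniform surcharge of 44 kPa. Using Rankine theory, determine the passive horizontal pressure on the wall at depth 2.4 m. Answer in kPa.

K_p = (1 + sin φ)/(1 − sin φ) = 3.786.
σ_v = γz + q = 17.4 × 2.4 + 44 = 85.76 kPa.
σ_h = K_p σ_v = 3.786 × 85.76 = 324.7 kPa.

325 kPa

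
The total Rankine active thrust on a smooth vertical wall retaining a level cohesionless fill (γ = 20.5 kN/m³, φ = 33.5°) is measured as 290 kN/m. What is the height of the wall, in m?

K_a = 0.2887. P_a = ½ K_a γ H² ⇒ H = √(2P_a/(K_a γ)).
H = √(2×290/(0.2887×20.5)) = 9.899 m.

9.90 m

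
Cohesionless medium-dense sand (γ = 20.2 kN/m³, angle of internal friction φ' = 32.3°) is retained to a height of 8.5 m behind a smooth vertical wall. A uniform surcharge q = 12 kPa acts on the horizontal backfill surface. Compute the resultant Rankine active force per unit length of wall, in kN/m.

252 kN/m

K_a = tan²(45° − φ/2) = 0.3035.
Soil triangle: ½ K_a γ H² = 0.5×0.3035×20.2×8.5² = 221.5 kN/m.
Surcharge rectangle: K_a q H = 0.3035×12×8.5 = 30.96 kN/m.
Total = 221.5 + 30.96 = 252.4 kN/m.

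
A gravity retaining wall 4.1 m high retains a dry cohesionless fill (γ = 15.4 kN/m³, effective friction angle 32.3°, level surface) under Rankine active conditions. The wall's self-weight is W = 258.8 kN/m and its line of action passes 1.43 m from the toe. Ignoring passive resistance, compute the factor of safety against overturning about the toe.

K_a = tan²(45° − 32.3°/2) = 0.3035.
P_a = ½K_aγH² = 0.5×0.3035×15.4×4.1² = 39.28 kN/m, acting at H/3 = 1.367 m above the base.
Overturning moment M_o = P_a × H/3 = 39.28 × 1.367 = 53.69.
Resisting moment M_r = W × 1.43 = 258.8 × 1.43 = 370.1.
FS_overturning = M_r/M_o = 370.1/53.69 = 6.894.

6.89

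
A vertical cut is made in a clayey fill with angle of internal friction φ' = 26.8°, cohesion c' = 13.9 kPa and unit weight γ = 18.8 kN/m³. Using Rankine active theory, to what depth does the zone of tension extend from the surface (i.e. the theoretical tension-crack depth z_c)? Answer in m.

2.40 m

K_a = tan²(45° − 26.8°/2) = 0.3785; √K_a = 0.6152.
The active pressure is zero where K_a γ z = 2c√K_a, so z_c = 2c/(γ√K_a) = 2×13.9/(18.8×0.6152) = 2.404 m.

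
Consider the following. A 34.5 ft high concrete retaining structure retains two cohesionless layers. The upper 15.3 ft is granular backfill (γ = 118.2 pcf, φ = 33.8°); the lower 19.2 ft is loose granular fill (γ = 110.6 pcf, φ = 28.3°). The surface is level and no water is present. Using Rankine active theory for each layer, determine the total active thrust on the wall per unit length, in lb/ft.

K_a1 = tan²(45°−33.8°/2) = 0.2851; K_a2 = tan²(45°−28.3°/2) = 0.3568.
Layer 1: σ at base = K_a1 γ₁ h₁ = 515.6 psf; P₁ = ½×515.6×15.3 = 3944.
Layer 2: σ_v at top = γ₁h₁ = 1808; σ_h top = K_a2×1808 = 645.2; σ_h base = K_a2×(1808+110.6×19.2) = 1403.
P₂ = ½(645.2+1403)×19.2 = 19660. Total P_a = 3944+19660 = 23610 lb/ft.

23600 lb/ft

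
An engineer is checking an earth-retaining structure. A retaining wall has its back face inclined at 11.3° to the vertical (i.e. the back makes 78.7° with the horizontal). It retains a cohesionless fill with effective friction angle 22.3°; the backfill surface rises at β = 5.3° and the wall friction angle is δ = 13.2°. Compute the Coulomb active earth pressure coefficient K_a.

K_a = sin²(α+φ) / [sin²α · sin(α−δ) · (1 + √{sin(φ+δ)sin(φ−β) / (sin(α−δ)sin(α+β))})²].
With α = 78.7°, φ = 22.3°, δ = 13.2°, β = 5.3°: K_a = 0.5362.

0.536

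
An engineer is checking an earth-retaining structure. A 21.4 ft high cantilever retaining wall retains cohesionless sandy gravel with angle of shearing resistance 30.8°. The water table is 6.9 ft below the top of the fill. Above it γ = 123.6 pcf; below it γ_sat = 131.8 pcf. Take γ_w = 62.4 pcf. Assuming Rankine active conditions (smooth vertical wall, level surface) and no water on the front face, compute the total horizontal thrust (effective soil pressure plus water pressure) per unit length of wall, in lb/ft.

13900 lb/ft

K_a = tan²(45° − φ/2) = 0.3227.
γ' = 131.8 − 62.4 = 69.40 pcf. Depth below WT = 14.5 ft.
σ'_h at WT = K_a γ d_w = 275.2 psf; at base = 275.2 + K_a γ' × 14.5 = 600.0 psf.
P₁ (0–6.9 ft) = ½×275.2×6.9 = 949.5. P₂ (6.9–21.4 ft) = ½(275.2+600.0)×14.5 = 6345.
P_w = ½ γ_w h₂² = 0.5×62.4×14.5² = 6560. Total = 949.5+6345+6560 = 13850 lb/ft.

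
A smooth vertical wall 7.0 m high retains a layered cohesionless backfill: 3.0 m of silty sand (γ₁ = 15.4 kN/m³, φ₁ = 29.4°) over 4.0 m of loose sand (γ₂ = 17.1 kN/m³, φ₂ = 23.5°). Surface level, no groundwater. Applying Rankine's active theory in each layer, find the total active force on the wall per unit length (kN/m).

162 kN/m

K_a1 = tan²(45°−29.4°/2) = 0.3415; K_a2 = tan²(45°−23.5°/2) = 0.4298.
Layer 1: σ at base = K_a1 γ₁ h₁ = 15.78 kPa; P₁ = ½×15.78×3.0 = 23.66.
Layer 2: σ_v at top = γ₁h₁ = 46.20; σ_h top = K_a2×46.20 = 19.86; σ_h base = K_a2×(46.20+17.1×4.0) = 49.26.
P₂ = ½(19.86+49.26)×4.0 = 138.2. Total P_a = 23.66+138.2 = 161.9 kN/m.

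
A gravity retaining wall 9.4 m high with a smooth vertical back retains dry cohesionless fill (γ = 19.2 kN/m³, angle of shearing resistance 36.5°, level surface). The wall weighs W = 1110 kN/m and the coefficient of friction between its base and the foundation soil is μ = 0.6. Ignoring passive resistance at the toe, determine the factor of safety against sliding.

K_a = tan²(45° − 36.5°/2) = 0.2541.
P_a = ½K_aγH² = 0.5×0.2541×19.2×9.4² = 215.5 kN/m, acting at H/3 = 3.133 m above the base.
FS_sliding = μW / P_a = 0.6×1110 / 215.5 = 3.090.

3.09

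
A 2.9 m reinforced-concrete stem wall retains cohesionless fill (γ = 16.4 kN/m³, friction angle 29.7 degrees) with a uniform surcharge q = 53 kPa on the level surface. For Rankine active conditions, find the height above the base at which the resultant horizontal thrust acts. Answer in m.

1.30 m

K_a = 0.3374.
Triangular part P₁ = ½K_aγH² = 23.27 at H/3 = 0.9667 m; rectangular part P₂ = K_a q H = 51.86 at H/2 = 1.450 m.
ȳ = (P₁·0.9667 + P₂·1.450)/(P₁+P₂) = 1.300 m.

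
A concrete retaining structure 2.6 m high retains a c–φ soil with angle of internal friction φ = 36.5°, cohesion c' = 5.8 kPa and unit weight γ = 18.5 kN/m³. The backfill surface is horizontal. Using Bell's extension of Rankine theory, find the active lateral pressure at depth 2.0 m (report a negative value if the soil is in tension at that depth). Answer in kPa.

3.55 kPa

K_a = (1 − sin φ)/(1 + sin φ) = 0.2541.
σ_a = K_a γ z − 2c√K_a = 0.2541×18.5×2.0 − 2×5.8×0.5040 = 3.553 kPa.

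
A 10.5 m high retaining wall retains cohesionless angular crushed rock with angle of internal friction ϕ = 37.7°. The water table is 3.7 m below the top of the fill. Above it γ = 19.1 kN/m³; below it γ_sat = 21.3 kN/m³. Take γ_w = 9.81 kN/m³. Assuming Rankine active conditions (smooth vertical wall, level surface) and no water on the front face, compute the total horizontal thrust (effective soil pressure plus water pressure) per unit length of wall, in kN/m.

438 kN/m

K_a = tan²(45° − φ/2) = 0.2411.
γ' = 21.3 − 9.81 = 11.49 kN/m³. Depth below WT = 6.8 m.
σ'_h at WT = K_a γ d_w = 17.04 kPa; at base = 17.04 + K_a γ' × 6.8 = 35.87 kPa.
P₁ (0–3.7 m) = ½×17.04×3.7 = 31.52. P₂ (3.7–10.5 m) = ½(17.04+35.87)×6.8 = 179.9.
P_w = ½ γ_w h₂² = 0.5×9.81×6.8² = 226.8. Total = 31.52+179.9+226.8 = 438.2 kN/m.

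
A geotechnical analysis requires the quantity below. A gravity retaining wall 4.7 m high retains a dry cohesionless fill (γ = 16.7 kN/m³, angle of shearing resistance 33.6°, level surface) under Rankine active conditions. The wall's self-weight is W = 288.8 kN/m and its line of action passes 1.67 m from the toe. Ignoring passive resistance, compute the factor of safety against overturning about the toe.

5.81

K_a = tan²(45° − 33.6°/2) = 0.2875.
P_a = ½K_aγH² = 0.5×0.2875×16.7×4.7² = 53.03 kN/m, acting at H/3 = 1.567 m above the base.
Overturning moment M_o = P_a × H/3 = 53.03 × 1.567 = 83.08.
Resisting moment M_r = W × 1.67 = 288.8 × 1.67 = 482.3.
FS_overturning = M_r/M_o = 482.3/83.08 = 5.805.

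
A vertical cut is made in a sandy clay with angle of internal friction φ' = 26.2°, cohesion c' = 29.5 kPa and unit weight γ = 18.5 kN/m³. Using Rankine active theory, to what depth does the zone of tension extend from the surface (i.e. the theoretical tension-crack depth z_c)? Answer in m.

K_a = tan²(45° − 26.2°/2) = 0.3874; √K_a = 0.6224.
The active pressure is zero where K_a γ z = 2c√K_a, so z_c = 2c/(γ√K_a) = 2×29.5/(18.5×0.6224) = 5.124 m.

5.12 m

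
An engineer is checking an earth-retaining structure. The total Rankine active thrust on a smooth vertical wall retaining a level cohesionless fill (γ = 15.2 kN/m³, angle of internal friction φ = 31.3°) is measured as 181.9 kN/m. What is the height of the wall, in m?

8.70 m

K_a = 0.3162. P_a = ½ K_a γ H² ⇒ H = √(2P_a/(K_a γ)).
H = √(2×181.9/(0.3162×15.2)) = 8.700 m.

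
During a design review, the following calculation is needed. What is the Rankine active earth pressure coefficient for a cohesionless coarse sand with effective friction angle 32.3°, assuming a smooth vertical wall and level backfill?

0.303

K_a = tan²(45° − φ/2) = tan²(28.85°) = 0.3035.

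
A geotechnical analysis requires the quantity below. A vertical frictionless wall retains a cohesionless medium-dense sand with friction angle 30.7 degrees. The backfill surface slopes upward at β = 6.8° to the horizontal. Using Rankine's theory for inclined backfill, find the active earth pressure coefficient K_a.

0.331

K_a = cos β · (cos β − √(cos²β − cos²φ)) / (cos β + √(cos²β − cos²φ)).
cos β = 0.9930, cos φ = 0.8599, √(cos²β − cos²φ) = 0.4966.
K_a = 0.9930 × (0.9930 − 0.4966)/(0.9930 + 0.4966) = 0.3309.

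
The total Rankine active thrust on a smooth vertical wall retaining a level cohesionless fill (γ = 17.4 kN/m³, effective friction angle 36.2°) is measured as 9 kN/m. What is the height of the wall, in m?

K_a = 0.2574. P_a = ½ K_a γ H² ⇒ H = √(2P_a/(K_a γ)).
H = √(2×9/(0.2574×17.4)) = 2.005 m.

2.00 m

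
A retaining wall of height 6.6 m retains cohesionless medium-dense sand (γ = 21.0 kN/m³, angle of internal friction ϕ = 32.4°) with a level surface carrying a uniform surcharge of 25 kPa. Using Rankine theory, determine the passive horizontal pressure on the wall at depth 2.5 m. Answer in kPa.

256 kPa

K_p = (1 + sin φ)/(1 − sin φ) = 3.309.
σ_v = γz + q = 21.0 × 2.5 + 25 = 77.50 kPa.
σ_h = K_p σ_v = 3.309 × 77.50 = 256.4 kPa.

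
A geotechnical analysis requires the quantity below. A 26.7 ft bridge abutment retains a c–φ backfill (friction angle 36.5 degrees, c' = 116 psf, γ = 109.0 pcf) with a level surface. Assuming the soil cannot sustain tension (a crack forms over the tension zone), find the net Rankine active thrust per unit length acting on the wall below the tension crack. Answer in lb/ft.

K_a = 0.2541; √K_a = 0.5040.
Tension-crack depth z_c = 2c/(γ√K_a) = 2×116/(109.0×0.5040) = 4.223 ft.
σ_a at base = K_a γ H − 2c√K_a = 0.2541×109.0×26.7 − 2×116×0.5040 = 622.4 psf.
P_a = ½ × 622.4 × (H − z_c) = 0.5×622.4×22.48 = 6995 lb/ft.

7000 lb/ft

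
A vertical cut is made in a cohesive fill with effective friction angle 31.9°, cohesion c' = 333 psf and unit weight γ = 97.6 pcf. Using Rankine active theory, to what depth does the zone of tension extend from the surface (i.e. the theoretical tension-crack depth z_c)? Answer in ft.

K_a = tan²(45° − 31.9°/2) = 0.3085; √K_a = 0.5555.
The active pressure is zero where K_a γ z = 2c√K_a, so z_c = 2c/(γ√K_a) = 2×333/(97.6×0.5555) = 12.29 ft.

12.3 ft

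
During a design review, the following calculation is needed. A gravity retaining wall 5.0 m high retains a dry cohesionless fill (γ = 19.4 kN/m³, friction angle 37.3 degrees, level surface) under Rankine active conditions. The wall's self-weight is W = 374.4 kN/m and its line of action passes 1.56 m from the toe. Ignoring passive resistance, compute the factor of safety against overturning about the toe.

5.89

K_a = tan²(45° − 37.3°/2) = 0.2453.
P_a = ½K_aγH² = 0.5×0.2453×19.4×5.0² = 59.49 kN/m, acting at H/3 = 1.667 m above the base.
Overturning moment M_o = P_a × H/3 = 59.49 × 1.667 = 99.16.
Resisting moment M_r = W × 1.56 = 374.4 × 1.56 = 584.1.
FS_overturning = M_r/M_o = 584.1/99.16 = 5.890.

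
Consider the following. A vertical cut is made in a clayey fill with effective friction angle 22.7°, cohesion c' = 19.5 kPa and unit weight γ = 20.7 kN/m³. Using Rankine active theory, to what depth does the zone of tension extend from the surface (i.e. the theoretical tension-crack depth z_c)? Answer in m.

2.83 m

K_a = tan²(45° − 22.7°/2) = 0.4431; √K_a = 0.6657.
The active pressure is zero where K_a γ z = 2c√K_a, so z_c = 2c/(γ√K_a) = 2×19.5/(20.7×0.6657) = 2.830 m.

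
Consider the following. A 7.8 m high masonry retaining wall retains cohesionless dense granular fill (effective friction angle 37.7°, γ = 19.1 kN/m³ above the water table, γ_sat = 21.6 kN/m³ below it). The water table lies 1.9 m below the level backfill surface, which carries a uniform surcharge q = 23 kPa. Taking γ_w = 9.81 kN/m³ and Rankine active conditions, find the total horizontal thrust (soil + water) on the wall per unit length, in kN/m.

323 kN/m

K_a = tan²(45° − φ/2) = 0.2411.
γ' = 21.6 − 9.81 = 11.79 kN/m³. h₂ = H − d_w = 5.9 m.
σ'_h: at surface K_a·q = 5.544; at WT K_a(q+γd_w) = 14.29; at base K_a(q+γd_w+γ'h₂) = 31.06 kPa.
P₁ = ½(5.544+14.29)×1.9 = 18.84; P₂ = ½(14.29+31.06)×5.9 = 133.8; P_w = ½γ_w h₂² = 170.7.
Total = 18.84+133.8+170.7 = 323.4 kN/m.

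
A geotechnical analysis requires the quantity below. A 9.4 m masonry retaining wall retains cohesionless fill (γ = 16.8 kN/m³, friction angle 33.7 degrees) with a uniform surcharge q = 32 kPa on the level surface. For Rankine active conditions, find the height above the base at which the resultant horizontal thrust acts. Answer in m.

K_a = 0.2863.
Triangular part P₁ = ½K_aγH² = 212.5 at H/3 = 3.133 m; rectangular part P₂ = K_a q H = 86.12 at H/2 = 4.700 m.
ȳ = (P₁·3.133 + P₂·4.700)/(P₁+P₂) = 3.585 m.

3.59 m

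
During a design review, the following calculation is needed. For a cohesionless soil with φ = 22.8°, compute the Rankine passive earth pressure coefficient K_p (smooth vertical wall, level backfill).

2.27

K_p = (1 + sin φ)/(1 − sin φ) = tan²(45° + 22.8°/2) = 2.265.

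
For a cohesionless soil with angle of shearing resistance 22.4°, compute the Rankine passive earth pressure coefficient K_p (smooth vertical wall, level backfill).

K_p = (1 + sin φ)/(1 − sin φ) = tan²(45° + 22.4°/2) = 2.231.

2.23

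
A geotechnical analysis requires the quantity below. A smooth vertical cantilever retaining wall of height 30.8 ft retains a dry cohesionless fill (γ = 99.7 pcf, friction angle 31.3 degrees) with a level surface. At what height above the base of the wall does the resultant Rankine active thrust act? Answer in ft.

10.3 ft

K_a = 0.3162.
The pressure distribution is triangular, so the resultant acts at H/3 above the base = 30.8/3 = 10.27 ft.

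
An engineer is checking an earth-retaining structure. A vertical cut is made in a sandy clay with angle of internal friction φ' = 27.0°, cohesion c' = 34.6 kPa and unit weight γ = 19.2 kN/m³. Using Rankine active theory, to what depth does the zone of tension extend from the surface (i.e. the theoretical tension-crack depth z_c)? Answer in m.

5.88 m

K_a = tan²(45° − 27.0°/2) = 0.3755; √K_a = 0.6128.
The active pressure is zero where K_a γ z = 2c√K_a, so z_c = 2c/(γ√K_a) = 2×34.6/(19.2×0.6128) = 5.881 m.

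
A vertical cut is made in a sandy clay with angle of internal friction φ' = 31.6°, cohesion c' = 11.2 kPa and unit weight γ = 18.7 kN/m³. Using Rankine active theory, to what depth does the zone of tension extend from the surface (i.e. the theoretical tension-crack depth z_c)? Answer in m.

K_a = tan²(45° − 31.6°/2) = 0.3123; √K_a = 0.5589.
The active pressure is zero where K_a γ z = 2c√K_a, so z_c = 2c/(γ√K_a) = 2×11.2/(18.7×0.5589) = 2.143 m.

2.14 m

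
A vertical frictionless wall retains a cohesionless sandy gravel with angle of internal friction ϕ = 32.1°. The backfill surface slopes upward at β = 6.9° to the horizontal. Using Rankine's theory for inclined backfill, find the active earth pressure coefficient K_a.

K_a = cos β · (cos β − √(cos²β − cos²φ)) / (cos β + √(cos²β − cos²φ)).
cos β = 0.9928, cos φ = 0.8471, √(cos²β − cos²φ) = 0.5176.
K_a = 0.9928 × (0.9928 − 0.5176)/(0.9928 + 0.5176) = 0.3123.

0.312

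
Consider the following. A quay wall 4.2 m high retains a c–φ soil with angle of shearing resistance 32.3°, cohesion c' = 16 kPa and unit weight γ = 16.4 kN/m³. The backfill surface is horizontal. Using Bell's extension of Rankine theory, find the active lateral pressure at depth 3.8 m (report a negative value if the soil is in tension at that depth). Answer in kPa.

K_a = (1 − sin φ)/(1 + sin φ) = 0.3035.
σ_a = K_a γ z − 2c√K_a = 0.3035×16.4×3.8 − 2×16×0.5509 = 1.284 kPa.

1.28 kPa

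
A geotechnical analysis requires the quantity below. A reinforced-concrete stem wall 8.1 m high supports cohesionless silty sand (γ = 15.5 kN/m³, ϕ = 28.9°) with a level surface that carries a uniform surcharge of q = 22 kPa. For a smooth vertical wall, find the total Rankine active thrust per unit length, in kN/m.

239 kN/m

K_a = tan²(45° − φ/2) = 0.3484.
Soil triangle: ½ K_a γ H² = 0.5×0.3484×15.5×8.1² = 177.1 kN/m.
Surcharge rectangle: K_a q H = 0.3484×22×8.1 = 62.08 kN/m.
Total = 177.1 + 62.08 = 239.2 kN/m.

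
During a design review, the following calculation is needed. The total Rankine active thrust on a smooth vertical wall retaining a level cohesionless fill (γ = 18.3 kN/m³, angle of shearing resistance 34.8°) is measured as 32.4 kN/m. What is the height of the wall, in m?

3.60 m

K_a = 0.2733. P_a = ½ K_a γ H² ⇒ H = √(2P_a/(K_a γ)).
H = √(2×32.4/(0.2733×18.3)) = 3.599 m.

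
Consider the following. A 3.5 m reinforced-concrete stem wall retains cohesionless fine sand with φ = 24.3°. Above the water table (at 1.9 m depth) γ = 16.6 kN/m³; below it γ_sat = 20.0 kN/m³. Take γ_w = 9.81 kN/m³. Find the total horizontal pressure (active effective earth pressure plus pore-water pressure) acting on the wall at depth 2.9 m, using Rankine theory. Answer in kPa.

27.2 kPa

K_a = (1 − sin φ)/(1 + sin φ) = 0.4169.
γ' = 20.0 − 9.81 = 10.19 kN/m³.
Effective vertical stress at 2.9 m: σ'_v = 16.6×1.9 + 10.19×1.00 = 41.73 kPa.
σ'_h = K_a σ'_v = 0.4169 × 41.73 = 17.40 kPa; u = γ_w × 1.00 = 9.810 kPa.
Total σ_h = 17.40 + 9.810 = 27.21 kPa.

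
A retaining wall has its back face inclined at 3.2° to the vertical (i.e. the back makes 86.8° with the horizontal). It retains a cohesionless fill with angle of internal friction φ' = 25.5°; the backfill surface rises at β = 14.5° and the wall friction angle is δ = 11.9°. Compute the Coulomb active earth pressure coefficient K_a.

K_a = sin²(α+φ) / [sin²α · sin(α−δ) · (1 + √{sin(φ+δ)sin(φ−β) / (sin(α−δ)sin(α+β))})²].
With α = 86.8°, φ = 25.5°, δ = 11.9°, β = 14.5°: K_a = 0.4881.

0.488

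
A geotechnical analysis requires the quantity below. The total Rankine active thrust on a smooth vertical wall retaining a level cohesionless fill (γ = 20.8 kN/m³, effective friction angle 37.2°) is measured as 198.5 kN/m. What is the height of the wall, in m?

K_a = 0.2464. P_a = ½ K_a γ H² ⇒ H = √(2P_a/(K_a γ)).
H = √(2×198.5/(0.2464×20.8)) = 8.801 m.

8.80 m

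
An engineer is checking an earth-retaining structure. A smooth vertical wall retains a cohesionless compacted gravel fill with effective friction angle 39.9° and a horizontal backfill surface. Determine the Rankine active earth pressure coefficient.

K_a = (1 − sin φ)/(1 + sin φ) = (1 − sin 39.9°)/(1 + sin 39.9°) = 0.2184.

0.218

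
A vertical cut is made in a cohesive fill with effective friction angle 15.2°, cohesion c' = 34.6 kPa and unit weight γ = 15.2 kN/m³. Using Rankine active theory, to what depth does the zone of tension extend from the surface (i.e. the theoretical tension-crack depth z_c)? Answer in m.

K_a = tan²(45° − 15.2°/2) = 0.5845; √K_a = 0.7646.
The active pressure is zero where K_a γ z = 2c√K_a, so z_c = 2c/(γ√K_a) = 2×34.6/(15.2×0.7646) = 5.955 m.

5.95 m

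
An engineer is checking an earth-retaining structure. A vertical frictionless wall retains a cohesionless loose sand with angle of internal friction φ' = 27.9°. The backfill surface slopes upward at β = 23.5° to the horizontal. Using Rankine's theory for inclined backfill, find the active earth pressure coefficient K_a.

0.531

K_a = cos β · (cos β − √(cos²β − cos²φ)) / (cos β + √(cos²β − cos²φ)).
cos β = 0.9171, cos φ = 0.8838, √(cos²β − cos²φ) = 0.2449.
K_a = 0.9171 × (0.9171 − 0.2449)/(0.9171 + 0.2449) = 0.5305.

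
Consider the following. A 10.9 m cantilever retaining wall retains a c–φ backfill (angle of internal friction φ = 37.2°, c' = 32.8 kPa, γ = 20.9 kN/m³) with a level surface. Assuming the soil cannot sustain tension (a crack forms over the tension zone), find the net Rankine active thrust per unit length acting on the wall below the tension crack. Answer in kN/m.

53.9 kN/m

K_a = 0.2464; √K_a = 0.4964.
Tension-crack depth z_c = 2c/(γ√K_a) = 2×32.8/(20.9×0.4964) = 6.323 m.
σ_a at base = K_a γ H − 2c√K_a = 0.2464×20.9×10.9 − 2×32.8×0.4964 = 23.57 kPa.
P_a = ½ × 23.57 × (H − z_c) = 0.5×23.57×4.577 = 53.95 kN/m.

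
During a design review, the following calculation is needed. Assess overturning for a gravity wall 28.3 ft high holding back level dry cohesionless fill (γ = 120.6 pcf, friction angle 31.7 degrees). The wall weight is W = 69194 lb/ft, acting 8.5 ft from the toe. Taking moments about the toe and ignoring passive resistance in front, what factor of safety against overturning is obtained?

K_a = tan²(45° − 31.7°/2) = 0.3111.
P_a = ½K_aγH² = 0.5×0.3111×120.6×28.3² = 15020 lb/ft, acting at H/3 = 9.433 ft above the base.
Overturning moment M_o = P_a × H/3 = 15020 × 9.433 = 141700.
Resisting moment M_r = W × 8.5 = 69194 × 8.5 = 588100.
FS_overturning = M_r/M_o = 588100/141700 = 4.150.

4.15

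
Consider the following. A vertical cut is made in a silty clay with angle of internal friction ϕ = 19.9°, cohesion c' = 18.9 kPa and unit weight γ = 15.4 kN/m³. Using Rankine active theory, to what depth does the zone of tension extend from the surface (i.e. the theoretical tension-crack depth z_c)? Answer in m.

K_a = tan²(45° − 19.9°/2) = 0.4921; √K_a = 0.7015.
The active pressure is zero where K_a γ z = 2c√K_a, so z_c = 2c/(γ√K_a) = 2×18.9/(15.4×0.7015) = 3.499 m.

3.50 m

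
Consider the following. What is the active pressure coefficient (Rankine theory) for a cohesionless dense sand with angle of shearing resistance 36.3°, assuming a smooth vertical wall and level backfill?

0.256

K_a = (1 − sin φ)/(1 + sin φ) = (1 − sin 36.3°)/(1 + sin 36.3°) = 0.2563.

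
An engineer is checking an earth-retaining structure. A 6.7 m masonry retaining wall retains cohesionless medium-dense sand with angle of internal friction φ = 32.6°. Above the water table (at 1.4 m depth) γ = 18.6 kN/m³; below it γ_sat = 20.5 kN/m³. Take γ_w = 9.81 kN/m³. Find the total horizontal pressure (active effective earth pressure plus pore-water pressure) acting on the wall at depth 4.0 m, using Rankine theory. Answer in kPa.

41.6 kPa

K_a = (1 − sin φ)/(1 + sin φ) = 0.2997.
γ' = 20.5 − 9.81 = 10.69 kN/m³.
Effective vertical stress at 4.0 m: σ'_v = 18.6×1.4 + 10.69×2.60 = 53.83 kPa.
σ'_h = K_a σ'_v = 0.2997 × 53.83 = 16.14 kPa; u = γ_w × 2.60 = 25.51 kPa.
Total σ_h = 16.14 + 25.51 = 41.64 kPa.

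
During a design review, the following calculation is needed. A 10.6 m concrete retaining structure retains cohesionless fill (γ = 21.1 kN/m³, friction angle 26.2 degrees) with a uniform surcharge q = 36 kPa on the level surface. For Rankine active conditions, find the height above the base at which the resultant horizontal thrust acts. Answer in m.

3.96 m

K_a = 0.3874.
Triangular part P₁ = ½K_aγH² = 459.3 at H/3 = 3.533 m; rectangular part P₂ = K_a q H = 147.8 at H/2 = 5.300 m.
ȳ = (P₁·3.533 + P₂·5.300)/(P₁+P₂) = 3.964 m.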